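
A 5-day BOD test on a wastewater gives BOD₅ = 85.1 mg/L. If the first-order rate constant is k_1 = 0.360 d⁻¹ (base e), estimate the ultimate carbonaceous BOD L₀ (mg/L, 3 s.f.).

L₀ ≈ 102 mg/L

BOD₅ = L₀(1 − e^(−5k_1)) ⇒ L₀ = BOD₅ / (1 − e^(−5×0.360))
= 85.1 / (1 − 0.1653) = 85.1 / 0.8347 = 102.0 mg/L.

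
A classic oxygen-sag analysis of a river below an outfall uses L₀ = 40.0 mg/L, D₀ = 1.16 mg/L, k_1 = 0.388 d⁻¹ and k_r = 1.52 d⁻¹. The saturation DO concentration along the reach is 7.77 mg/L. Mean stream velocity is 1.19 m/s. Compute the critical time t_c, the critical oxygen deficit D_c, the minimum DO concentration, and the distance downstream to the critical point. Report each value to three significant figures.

At the critical point dD/dt = 0, so k_1 L₀ e^(−k_1 t) = k_r D. Substituting D(t) from the Streeter–Phelps equation and solving for t gives
t_c = ln[(k_r/k_1)(1 − D₀(k_r−k_1)/(k_1 L₀))] / (k_r−k_1).
Here k_r−k_1 = 1.132 d⁻¹ and 1 − D₀(k_r−k_1)/(k_1 L₀) = 1 − 1.16×1.132/(0.388×40.0) = 0.9154, so
t_c = ln(3.918 × 0.9154) / 1.132 = 1.277 / 1.132 = 1.128 d.
L(t_c) = L₀ e^(−k_1 t_c) = 40.0 × 0.6455 = 25.82 mg/L, and at the critical point k_r D_c = k_1 L, so D_c = (0.388/1.52) × 25.82 = 6.591 mg/L.
Minimum DO = C_s − D_c = 7.77 − 6.591 = 1.179 mg/L.
x_c = v t_c = 1.19 m/s × 1.128 d × 86400 s/d = 116000 m ≈ 116 km.

t_c ≈ 1.13 d; D_c ≈ 6.59 mg/L; min DO ≈ 1.18 mg/L; x_c ≈ 116 km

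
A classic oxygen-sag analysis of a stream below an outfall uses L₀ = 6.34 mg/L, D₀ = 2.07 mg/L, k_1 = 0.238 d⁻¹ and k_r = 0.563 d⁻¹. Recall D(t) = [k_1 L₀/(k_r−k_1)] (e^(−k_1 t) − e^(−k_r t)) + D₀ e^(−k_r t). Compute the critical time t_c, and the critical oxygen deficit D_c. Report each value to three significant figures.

t_c ≈ 0.833 d; D_c ≈ 2.20 mg/L

t_c = [1/(k_r−k_1)] ln[(k_r/k_1)(1 − D₀(k_r−k_1)/(k_1 L₀))]
= [1/(0.563−0.238)] ln[(0.563/0.238)(1 − 2.07×0.3250/(0.238×6.34))]
= (1/0.3250) ln[2.366 × 0.5542] = 3.077 × ln(1.311) = 3.077 × 0.2707 = 0.8329 d.
L(t_c) = L₀ e^(−k_1 t_c) = 6.34 × 0.8202 = 5.200 mg/L, and at the critical point k_r D_c = k_1 L, so D_c = (0.238/0.563) × 5.200 = 2.198 mg/L.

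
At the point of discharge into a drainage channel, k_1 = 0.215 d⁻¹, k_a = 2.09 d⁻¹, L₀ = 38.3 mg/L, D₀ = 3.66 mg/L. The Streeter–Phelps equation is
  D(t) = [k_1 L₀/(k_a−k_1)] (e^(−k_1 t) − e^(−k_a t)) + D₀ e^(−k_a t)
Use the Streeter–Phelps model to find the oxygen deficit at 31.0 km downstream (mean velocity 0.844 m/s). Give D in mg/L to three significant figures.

Travel time t = x/v = 31.0 km / (0.844 m/s) = 31000 m / 0.844 m/s = 36730 s = 0.4251 d.
k_1 L₀/(k_a−k_1) = 0.215×38.3/(2.09−0.215) = 8.234/1.875 = 4.392 mg/L.
e^(−k_1 t) = e^(−0.215×0.4251) = 0.9127; e^(−k_a t) = e^(−2.09×0.4251) = 0.4113.
D = 4.392 × (0.9127 − 0.4113) + 3.66 × 0.4113 = 2.202 + 1.505 = 3.707 mg/L.

D ≈ 3.71 mg/L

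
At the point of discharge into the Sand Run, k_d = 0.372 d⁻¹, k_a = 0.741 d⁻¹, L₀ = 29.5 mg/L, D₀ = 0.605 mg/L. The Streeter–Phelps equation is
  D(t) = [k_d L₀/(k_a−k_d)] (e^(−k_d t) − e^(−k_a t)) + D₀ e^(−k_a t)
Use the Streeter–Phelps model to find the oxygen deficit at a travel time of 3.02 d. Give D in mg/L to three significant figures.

k_d L₀/(k_a−k_d) = 0.372×29.5/(0.741−0.372) = 10.97/0.3690 = 29.74 mg/L.
e^(−k_d t) = e^(−0.372×3.020) = 0.3252; e^(−k_a t) = e^(−0.741×3.020) = 0.1067.
D = 29.74 × (0.3252 − 0.1067) + 0.605 × 0.1067 = 6.497 + 0.06455 = 6.562 mg/L.

D ≈ 6.56 mg/L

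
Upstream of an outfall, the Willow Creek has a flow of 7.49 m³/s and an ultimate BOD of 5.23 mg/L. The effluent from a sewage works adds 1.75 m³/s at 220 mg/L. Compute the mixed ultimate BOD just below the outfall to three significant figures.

45.9 mg/L

Flow-weighted mixing: C = (Q_r C_r + Q_w C_w)/(Q_r + Q_w)
= (7.49×5.23 + 1.75×220)/(7.49 + 1.75) = 424.2/9.240 = 45.91 mg/L.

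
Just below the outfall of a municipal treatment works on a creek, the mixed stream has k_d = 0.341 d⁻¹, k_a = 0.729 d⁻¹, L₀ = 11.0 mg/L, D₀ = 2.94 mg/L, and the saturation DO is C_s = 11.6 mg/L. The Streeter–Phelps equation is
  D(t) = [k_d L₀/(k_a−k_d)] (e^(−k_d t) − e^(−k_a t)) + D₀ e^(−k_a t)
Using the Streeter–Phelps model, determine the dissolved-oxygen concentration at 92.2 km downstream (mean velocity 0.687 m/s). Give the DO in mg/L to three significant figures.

Travel time t = x/v = 92.2 km / (0.687 m/s) = 92200 m / 0.687 m/s = 134200 s = 1.553 d.
k_d L₀/(k_a−k_d) = 0.341×11.0/(0.729−0.341) = 3.751/0.3880 = 9.668 mg/L.
e^(−k_d t) = e^(−0.341×1.553) = 0.5888; e^(−k_a t) = e^(−0.729×1.553) = 0.3223.
D = 9.668 × (0.5888 − 0.3223) + 2.94 × 0.3223 = 2.577 + 0.9475 = 3.524 mg/L.
DO = C_s − D = 11.6 − 3.524 = 8.076 mg/L.

DO ≈ 8.08 mg/L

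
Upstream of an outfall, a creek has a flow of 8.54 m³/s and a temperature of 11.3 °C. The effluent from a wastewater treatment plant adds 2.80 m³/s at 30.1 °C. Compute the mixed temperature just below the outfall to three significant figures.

Flow-weighted mixing: C = (Q_r C_r + Q_w C_w)/(Q_r + Q_w)
= (8.54×11.3 + 2.80×30.1)/(8.54 + 2.80) = 180.8/11.34 = 15.94 °C.

15.9 °C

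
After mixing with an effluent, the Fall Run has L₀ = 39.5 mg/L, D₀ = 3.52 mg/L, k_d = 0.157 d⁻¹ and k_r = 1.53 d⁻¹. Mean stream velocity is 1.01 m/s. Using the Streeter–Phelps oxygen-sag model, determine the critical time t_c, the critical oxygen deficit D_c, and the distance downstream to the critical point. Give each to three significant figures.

t_c ≈ 0.558 d; D_c ≈ 3.71 mg/L; x_c ≈ 48.7 km

At the critical point dD/dt = 0, so k_d L₀ e^(−k_d t) = k_r D. Substituting D(t) from the Streeter–Phelps equation and solving for t gives
t_c = ln[(k_r/k_d)(1 − D₀(k_r−k_d)/(k_d L₀))] / (k_r−k_d).
Here k_r−k_d = 1.373 d⁻¹ and 1 − D₀(k_r−k_d)/(k_d L₀) = 1 − 3.52×1.373/(0.157×39.5) = 0.2207, so
t_c = ln(9.745 × 0.2207) / 1.373 = 0.7657 / 1.373 = 0.5577 d.
D_c = (k_d/k_r) L₀ e^(−k_d t_c) = (0.157/1.53) × 39.5 × e^(−0.157×0.5577) = 0.1026 × 39.5 × 0.9162 = 3.713 mg/L.
x_c = v t_c = 1.01 m/s × 0.5577 d × 86400 s/d = 48670 m ≈ 48.7 km.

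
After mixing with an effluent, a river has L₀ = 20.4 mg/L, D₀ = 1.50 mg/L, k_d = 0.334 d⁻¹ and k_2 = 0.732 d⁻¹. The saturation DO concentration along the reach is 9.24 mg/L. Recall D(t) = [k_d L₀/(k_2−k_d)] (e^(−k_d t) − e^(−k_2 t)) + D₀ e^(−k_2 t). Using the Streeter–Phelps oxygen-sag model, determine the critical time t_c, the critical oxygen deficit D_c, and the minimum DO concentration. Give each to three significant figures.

At the critical point dD/dt = 0, so k_d L₀ e^(−k_d t) = k_2 D. Substituting D(t) from the Streeter–Phelps equation and solving for t gives
t_c = ln[(k_2/k_d)(1 − D₀(k_2−k_d)/(k_d L₀))] / (k_2−k_d).
Here k_2−k_d = 0.3980 d⁻¹ and 1 − D₀(k_2−k_d)/(k_d L₀) = 1 − 1.50×0.3980/(0.334×20.4) = 0.9124, so
t_c = ln(2.192 × 0.9124) / 0.3980 = 0.6929 / 0.3980 = 1.741 d.
L(t_c) = L₀ e^(−k_d t_c) = 20.4 × 0.5591 = 11.40 mg/L, and at the critical point k_2 D_c = k_d L, so D_c = (0.334/0.732) × 11.40 = 5.204 mg/L.
Minimum DO = C_s − D_c = 9.24 − 5.204 = 4.036 mg/L.

t_c ≈ 1.74 d; D_c ≈ 5.20 mg/L; min DO ≈ 4.04 mg/L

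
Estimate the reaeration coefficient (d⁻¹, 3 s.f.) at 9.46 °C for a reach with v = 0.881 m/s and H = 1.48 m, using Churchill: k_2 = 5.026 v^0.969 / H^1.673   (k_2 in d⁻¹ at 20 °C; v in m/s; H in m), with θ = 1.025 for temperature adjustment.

k_2(20) = 5.026 × 0.881^0.969 / 1.48^1.673 = 5.026 × 0.8845 / 1.927 = 2.307 d⁻¹.
k_2(9.46) = 2.307 × 1.025^(9.46−20) = 2.307 × 0.7709 = 1.778 d⁻¹.

k_2 ≈ 1.78 d⁻¹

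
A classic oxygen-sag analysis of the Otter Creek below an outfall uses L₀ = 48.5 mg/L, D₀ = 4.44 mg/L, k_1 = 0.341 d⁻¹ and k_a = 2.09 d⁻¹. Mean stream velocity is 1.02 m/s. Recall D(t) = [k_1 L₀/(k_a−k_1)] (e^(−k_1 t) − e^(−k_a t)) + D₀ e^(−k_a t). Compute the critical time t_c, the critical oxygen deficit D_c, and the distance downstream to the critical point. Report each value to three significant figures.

t_c = [1/(k_a−k_1)] ln[(k_a/k_1)(1 − D₀(k_a−k_1)/(k_1 L₀))]
= [1/(2.09−0.341)] ln[(2.09/0.341)(1 − 4.44×1.749/(0.341×48.5))]
= (1/1.749) ln[6.129 × 0.5305] = 0.5718 × ln(3.251) = 0.5718 × 1.179 = 0.6741 d.
L(t_c) = L₀ e^(−k_1 t_c) = 48.5 × 0.7946 = 38.54 mg/L, and at the critical point k_a D_c = k_1 L, so D_c = (0.341/2.09) × 38.54 = 6.288 mg/L.
x_c = v t_c = 1.02 m/s × 0.6741 d × 86400 s/d = 59410 m ≈ 59.4 km.

t_c ≈ 0.674 d; D_c ≈ 6.29 mg/L; x_c ≈ 59.4 km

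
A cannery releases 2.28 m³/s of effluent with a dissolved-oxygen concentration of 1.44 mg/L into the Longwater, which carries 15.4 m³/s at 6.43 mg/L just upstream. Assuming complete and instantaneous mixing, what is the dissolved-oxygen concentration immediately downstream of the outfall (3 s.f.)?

Flow-weighted mixing: C = (Q_r C_r + Q_w C_w)/(Q_r + Q_w)
= (15.4×6.43 + 2.28×1.44)/(15.4 + 2.28) = 102.3/17.68 = 5.786 mg/L.

5.79 mg/L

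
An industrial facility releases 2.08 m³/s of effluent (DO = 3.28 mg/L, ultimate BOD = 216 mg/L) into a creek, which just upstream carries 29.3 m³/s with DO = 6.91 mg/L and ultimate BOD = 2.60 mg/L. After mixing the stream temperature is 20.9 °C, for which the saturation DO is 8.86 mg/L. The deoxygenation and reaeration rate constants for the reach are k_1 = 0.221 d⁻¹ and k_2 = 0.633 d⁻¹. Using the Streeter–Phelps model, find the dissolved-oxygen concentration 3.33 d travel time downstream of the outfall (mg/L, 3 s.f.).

DO ≈ 5.38 mg/L

Mixed DO = (29.3×6.91 + 2.08×3.28)/(29.3+2.08) = 209.3/31.38 = 6.669 mg/L.
Mixed L₀ = (29.3×2.60 + 2.08×216)/(31.38) = 525.5/31.38 = 16.75 mg/L.
Initial deficit D₀ = C_s − DO₀ = 8.86 − 6.669 = 2.191 mg/L.
D(3.33) = [0.221×16.75/(0.633−0.221)](e^(−0.221×3.33) − e^(−0.633×3.33)) + 2.191 e^(−0.633×3.33)
= 8.982 × (0.4791 − 0.1215) + 2.191 × 0.1215 = 3.478 mg/L.
DO = 8.86 − 3.478 = 5.382 mg/L.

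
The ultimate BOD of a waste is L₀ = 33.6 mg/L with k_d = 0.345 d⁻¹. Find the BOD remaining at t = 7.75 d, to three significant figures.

L ≈ 2.32 mg/L

L_t = L₀ e^(−k_d t) = 33.6 × e^(−0.345×7.75) = 33.6 × 0.06899 = 2.318 mg/L.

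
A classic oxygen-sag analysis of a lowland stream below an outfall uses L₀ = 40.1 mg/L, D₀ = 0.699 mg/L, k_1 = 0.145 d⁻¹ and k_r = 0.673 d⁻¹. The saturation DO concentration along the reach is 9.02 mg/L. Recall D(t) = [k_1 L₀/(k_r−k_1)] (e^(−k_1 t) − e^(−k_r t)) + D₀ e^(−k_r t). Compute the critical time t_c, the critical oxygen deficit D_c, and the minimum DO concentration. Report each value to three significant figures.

t_c ≈ 2.78 d; D_c ≈ 5.77 mg/L; min DO ≈ 3.25 mg/L

With k_r/k_1 = 4.641 and 1 − D₀(k_r−k_1)/(k_1 L₀) = 0.9365,
t_c = ln(4.641 × 0.9365) / (0.673 − 0.145) = ln(4.347) / 0.5280 = 1.469/0.5280 = 2.783 d.
L(t_c) = L₀ e^(−k_1 t_c) = 40.1 × 0.6680 = 26.78 mg/L, and at the critical point k_r D_c = k_1 L, so D_c = (0.145/0.673) × 26.78 = 5.771 mg/L.
Minimum DO = C_s − D_c = 9.02 − 5.771 = 3.249 mg/L.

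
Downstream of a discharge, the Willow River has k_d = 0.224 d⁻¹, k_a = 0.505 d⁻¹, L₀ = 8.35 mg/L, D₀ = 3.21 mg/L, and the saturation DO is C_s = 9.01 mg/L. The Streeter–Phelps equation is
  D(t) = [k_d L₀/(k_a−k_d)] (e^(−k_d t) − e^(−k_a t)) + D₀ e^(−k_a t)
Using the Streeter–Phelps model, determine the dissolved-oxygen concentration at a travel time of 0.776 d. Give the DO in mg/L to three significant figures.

k_d L₀/(k_a−k_d) = 0.224×8.35/(0.505−0.224) = 1.870/0.2810 = 6.656 mg/L.
e^(−k_d t) = e^(−0.224×0.7760) = 0.8404; e^(−k_a t) = e^(−0.505×0.7760) = 0.6758.
D = 6.656 × (0.8404 − 0.6758) + 3.21 × 0.6758 = 1.096 + 2.169 = 3.265 mg/L.
DO = C_s − D = 9.01 − 3.265 = 5.745 mg/L.

DO ≈ 5.74 mg/L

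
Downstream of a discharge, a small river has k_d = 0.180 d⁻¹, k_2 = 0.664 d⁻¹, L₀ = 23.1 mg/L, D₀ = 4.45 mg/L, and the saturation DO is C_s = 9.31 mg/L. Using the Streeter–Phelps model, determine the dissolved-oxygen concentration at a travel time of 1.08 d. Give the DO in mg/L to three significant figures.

DO ≈ 4.26 mg/L

k_d L₀/(k_2−k_d) = 0.180×23.1/(0.664−0.180) = 4.158/0.4840 = 8.591 mg/L.
e^(−k_d t) = e^(−0.180×1.080) = 0.8233; e^(−k_2 t) = e^(−0.664×1.080) = 0.4882.
D = 8.591 × (0.8233 − 0.4882) + 4.45 × 0.4882 = 2.879 + 2.172 = 5.052 mg/L.
DO = C_s − D = 9.31 − 5.052 = 4.258 mg/L.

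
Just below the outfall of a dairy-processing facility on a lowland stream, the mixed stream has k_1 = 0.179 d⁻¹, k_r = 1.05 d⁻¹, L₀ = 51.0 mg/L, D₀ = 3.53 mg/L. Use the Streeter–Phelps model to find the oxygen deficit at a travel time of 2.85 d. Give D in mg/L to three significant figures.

k_1 L₀/(k_r−k_1) = 0.179×51.0/(1.05−0.179) = 9.129/0.8710 = 10.48 mg/L.
e^(−k_1 t) = e^(−0.179×2.850) = 0.6004; e^(−k_r t) = e^(−1.05×2.850) = 0.05016.
D = 10.48 × (0.6004 − 0.05016) + 3.53 × 0.05016 = 5.767 + 0.1771 = 5.944 mg/L.

D ≈ 5.94 mg/L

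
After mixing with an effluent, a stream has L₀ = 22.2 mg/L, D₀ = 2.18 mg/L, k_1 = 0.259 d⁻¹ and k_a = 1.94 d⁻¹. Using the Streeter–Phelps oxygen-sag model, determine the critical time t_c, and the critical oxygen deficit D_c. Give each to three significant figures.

At the critical point dD/dt = 0, so k_1 L₀ e^(−k_1 t) = k_a D. Substituting D(t) from the Streeter–Phelps equation and solving for t gives
t_c = ln[(k_a/k_1)(1 − D₀(k_a−k_1)/(k_1 L₀))] / (k_a−k_1).
Here k_a−k_1 = 1.681 d⁻¹ and 1 − D₀(k_a−k_1)/(k_1 L₀) = 1 − 2.18×1.681/(0.259×22.2) = 0.3627, so
t_c = ln(7.490 × 0.3627) / 1.681 = 0.9993 / 1.681 = 0.5945 d.
D_c = (k_1/k_a) L₀ e^(−k_1 t_c) = (0.259/1.94) × 22.2 × e^(−0.259×0.5945) = 0.1335 × 22.2 × 0.8573 = 2.541 mg/L.

t_c ≈ 0.594 d; D_c ≈ 2.54 mg/L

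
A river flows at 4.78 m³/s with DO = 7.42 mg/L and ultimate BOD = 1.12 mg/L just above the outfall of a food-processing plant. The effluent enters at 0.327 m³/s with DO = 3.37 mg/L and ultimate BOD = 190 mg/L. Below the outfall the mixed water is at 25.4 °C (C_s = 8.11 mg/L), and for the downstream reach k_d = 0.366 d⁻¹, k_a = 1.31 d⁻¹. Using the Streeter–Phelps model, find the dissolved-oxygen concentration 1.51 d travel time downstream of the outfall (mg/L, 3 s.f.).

DO ≈ 5.74 mg/L

Mixed DO = (4.78×7.42 + 0.327×3.37)/(4.78+0.327) = 36.57/5.107 = 7.161 mg/L.
Mixed L₀ = (4.78×1.12 + 0.327×190)/(5.107) = 67.48/5.107 = 13.21 mg/L.
Initial deficit D₀ = C_s − DO₀ = 8.11 − 7.161 = 0.9493 mg/L.
D(1.51) = [0.366×13.21/(1.31−0.366)](e^(−0.366×1.51) − e^(−1.31×1.51)) + 0.9493 e^(−1.31×1.51)
= 5.123 × (0.5754 − 0.1383) + 0.9493 × 0.1383 = 2.371 mg/L.
DO = 8.11 − 2.371 = 5.739 mg/L.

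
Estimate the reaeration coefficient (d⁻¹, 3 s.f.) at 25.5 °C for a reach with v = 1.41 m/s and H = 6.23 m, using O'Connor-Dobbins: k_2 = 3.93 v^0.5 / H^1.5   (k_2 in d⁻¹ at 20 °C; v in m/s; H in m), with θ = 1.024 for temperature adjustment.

k_2(20) = 3.93 × 1.41^0.5 / 6.23^1.5 = 3.93 × 1.187 / 15.55 = 0.3001 d⁻¹.
k_2(25.5) = 0.3001 × 1.024^(25.5−20) = 0.3001 × 1.139 = 0.3419 d⁻¹.

k_2 ≈ 0.342 d⁻¹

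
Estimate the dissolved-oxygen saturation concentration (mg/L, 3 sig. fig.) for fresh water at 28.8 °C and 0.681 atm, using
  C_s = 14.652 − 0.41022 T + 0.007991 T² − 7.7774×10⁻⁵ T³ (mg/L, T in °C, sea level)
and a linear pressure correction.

C_s ≈ 5.18 mg/L

At sea level: C_s = 14.652 − 0.41022×28.8 + 0.007991×28.8² − 7.7774×10⁻⁵×28.8³ = 7.608 mg/L.
Pressure correction: C_s' = 7.608 × 0.681 = 5.181 mg/L.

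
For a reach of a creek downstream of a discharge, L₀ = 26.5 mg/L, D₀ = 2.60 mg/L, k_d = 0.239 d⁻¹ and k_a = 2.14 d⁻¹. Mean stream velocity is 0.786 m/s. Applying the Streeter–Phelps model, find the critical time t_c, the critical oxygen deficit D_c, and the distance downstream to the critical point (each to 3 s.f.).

t_c ≈ 0.356 d; D_c ≈ 2.72 mg/L; x_c ≈ 24.2 km

At the critical point dD/dt = 0, so k_d L₀ e^(−k_d t) = k_a D. Substituting D(t) from the Streeter–Phelps equation and solving for t gives
t_c = ln[(k_a/k_d)(1 − D₀(k_a−k_d)/(k_d L₀))] / (k_a−k_d).
Here k_a−k_d = 1.901 d⁻¹ and 1 − D₀(k_a−k_d)/(k_d L₀) = 1 − 2.60×1.901/(0.239×26.5) = 0.2196, so
t_c = ln(8.954 × 0.2196) / 1.901 = 0.6762 / 1.901 = 0.3557 d.
L(t_c) = L₀ e^(−k_d t_c) = 26.5 × 0.9185 = 24.34 mg/L, and at the critical point k_a D_c = k_d L, so D_c = (0.239/2.14) × 24.34 = 2.718 mg/L.
x_c = v t_c = 0.786 m/s × 0.3557 d × 86400 s/d = 24160 m ≈ 24.2 km.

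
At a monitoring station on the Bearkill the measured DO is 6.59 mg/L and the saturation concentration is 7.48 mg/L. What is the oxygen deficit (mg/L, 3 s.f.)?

D ≈ 0.890 mg/L

D = C_s − C = 7.48 − 6.59 = 0.890 mg/L.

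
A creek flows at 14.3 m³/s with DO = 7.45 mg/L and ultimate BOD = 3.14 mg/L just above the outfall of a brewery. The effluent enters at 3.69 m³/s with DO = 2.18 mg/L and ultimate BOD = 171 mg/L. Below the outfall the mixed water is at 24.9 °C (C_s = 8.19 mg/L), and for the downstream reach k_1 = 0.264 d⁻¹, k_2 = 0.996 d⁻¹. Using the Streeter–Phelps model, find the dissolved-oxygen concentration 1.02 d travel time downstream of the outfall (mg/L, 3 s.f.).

Mixed DO = (14.3×7.45 + 3.69×2.18)/(14.3+3.69) = 114.6/17.99 = 6.369 mg/L.
Mixed L₀ = (14.3×3.14 + 3.69×171)/(17.99) = 675.9/17.99 = 37.57 mg/L.
Initial deficit D₀ = C_s − DO₀ = 8.19 − 6.369 = 1.821 mg/L.
D(1.02) = [0.264×37.57/(0.996−0.264)](e^(−0.264×1.02) − e^(−0.996×1.02)) + 1.821 e^(−0.996×1.02)
= 13.55 × (0.7639 − 0.3621) + 1.821 × 0.3621 = 6.105 mg/L.
DO = 8.19 − 6.105 = 2.085 mg/L.

DO ≈ 2.09 mg/L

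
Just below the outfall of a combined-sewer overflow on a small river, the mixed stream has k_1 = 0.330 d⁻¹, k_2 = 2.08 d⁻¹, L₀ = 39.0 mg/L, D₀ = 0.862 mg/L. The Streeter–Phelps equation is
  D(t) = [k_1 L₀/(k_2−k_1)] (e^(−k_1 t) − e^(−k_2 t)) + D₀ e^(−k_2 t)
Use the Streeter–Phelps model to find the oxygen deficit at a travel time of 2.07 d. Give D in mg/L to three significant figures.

k_1 L₀/(k_2−k_1) = 0.330×39.0/(2.08−0.330) = 12.87/1.750 = 7.354 mg/L.
e^(−k_1 t) = e^(−0.330×2.070) = 0.5050; e^(−k_2 t) = e^(−2.08×2.070) = 0.01349.
D = 7.354 × (0.5050 − 0.01349) + 0.862 × 0.01349 = 3.615 + 0.01163 = 3.627 mg/L.

D ≈ 3.63 mg/L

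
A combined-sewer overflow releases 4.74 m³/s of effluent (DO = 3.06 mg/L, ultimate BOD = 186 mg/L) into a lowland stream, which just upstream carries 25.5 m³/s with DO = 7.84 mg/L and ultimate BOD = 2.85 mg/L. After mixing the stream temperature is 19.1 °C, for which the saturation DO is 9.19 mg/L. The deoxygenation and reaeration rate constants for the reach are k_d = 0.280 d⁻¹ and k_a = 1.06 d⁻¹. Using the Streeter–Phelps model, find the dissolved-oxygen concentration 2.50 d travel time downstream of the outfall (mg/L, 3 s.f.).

DO ≈ 4.22 mg/L

Mixed DO = (25.5×7.84 + 4.74×3.06)/(25.5+4.74) = 214.4/30.24 = 7.091 mg/L.
Mixed L₀ = (25.5×2.85 + 4.74×186)/(30.24) = 954.3/30.24 = 31.56 mg/L.
Initial deficit D₀ = C_s − DO₀ = 9.19 − 7.091 = 2.099 mg/L.
D(2.50) = [0.280×31.56/(1.06−0.280)](e^(−0.280×2.50) − e^(−1.06×2.50)) + 2.099 e^(−1.06×2.50)
= 11.33 × (0.4966 − 0.07065) + 2.099 × 0.07065 = 4.974 mg/L.
DO = 9.19 − 4.974 = 4.216 mg/L.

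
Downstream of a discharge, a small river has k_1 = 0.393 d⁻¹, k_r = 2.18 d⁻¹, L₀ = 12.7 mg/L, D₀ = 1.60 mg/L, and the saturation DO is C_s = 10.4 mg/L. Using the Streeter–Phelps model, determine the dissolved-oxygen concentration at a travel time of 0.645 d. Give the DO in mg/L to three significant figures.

DO ≈ 8.52 mg/L

k_1 L₀/(k_r−k_1) = 0.393×12.7/(2.18−0.393) = 4.991/1.787 = 2.793 mg/L.
e^(−k_1 t) = e^(−0.393×0.6450) = 0.7761; e^(−k_r t) = e^(−2.18×0.6450) = 0.2451.
D = 2.793 × (0.7761 − 0.2451) + 1.60 × 0.2451 = 1.483 + 0.3922 = 1.875 mg/L.
DO = C_s − D = 10.4 − 1.875 = 8.525 mg/L.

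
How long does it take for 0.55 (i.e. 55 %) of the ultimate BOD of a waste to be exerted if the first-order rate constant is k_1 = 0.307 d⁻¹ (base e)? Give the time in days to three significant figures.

t ≈ 2.60 d

y/L₀ = 1 − e^(−k_1 t) = 0.55 ⇒ e^(−k_1 t) = 0.450
t = −ln(0.450) / 0.307 = 0.7985 / 0.307 = 2.601 d.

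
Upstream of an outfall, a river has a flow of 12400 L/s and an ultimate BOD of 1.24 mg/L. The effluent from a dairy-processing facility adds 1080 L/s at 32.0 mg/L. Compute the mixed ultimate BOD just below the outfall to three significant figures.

Flow-weighted mixing: C = (Q_r C_r + Q_w C_w)/(Q_r + Q_w)
= (12400×1.24 + 1080×32.0)/(12400 + 1080) = 49940/13480 = 3.704 mg/L.

3.70 mg/L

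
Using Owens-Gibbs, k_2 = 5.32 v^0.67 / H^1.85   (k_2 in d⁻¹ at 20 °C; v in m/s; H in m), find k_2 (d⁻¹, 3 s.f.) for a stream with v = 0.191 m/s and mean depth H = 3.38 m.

k_2 ≈ 0.184 d⁻¹

k_2 = 5.32 × 0.191^0.67 / 3.38^1.85 = 5.32 × 0.3298 / 9.517 = 0.1844 d⁻¹.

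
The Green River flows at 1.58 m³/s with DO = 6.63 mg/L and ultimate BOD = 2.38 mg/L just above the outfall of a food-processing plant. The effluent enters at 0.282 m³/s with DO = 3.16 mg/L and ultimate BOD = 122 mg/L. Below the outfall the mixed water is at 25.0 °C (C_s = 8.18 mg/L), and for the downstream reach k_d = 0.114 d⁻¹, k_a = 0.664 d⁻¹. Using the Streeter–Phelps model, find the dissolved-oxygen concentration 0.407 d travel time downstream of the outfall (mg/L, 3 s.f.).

Mixed DO = (1.58×6.63 + 0.282×3.16)/(1.58+0.282) = 11.37/1.862 = 6.104 mg/L.
Mixed L₀ = (1.58×2.38 + 0.282×122)/(1.862) = 38.16/1.862 = 20.50 mg/L.
Initial deficit D₀ = C_s − DO₀ = 8.18 − 6.104 = 2.076 mg/L.
D(0.407) = [0.114×20.50/(0.664−0.114)](e^(−0.114×0.407) − e^(−0.664×0.407)) + 2.076 e^(−0.664×0.407)
= 4.248 × (0.9547 − 0.7632) + 2.076 × 0.7632 = 2.397 mg/L.
DO = 8.18 − 2.397 = 5.783 mg/L.

DO ≈ 5.78 mg/L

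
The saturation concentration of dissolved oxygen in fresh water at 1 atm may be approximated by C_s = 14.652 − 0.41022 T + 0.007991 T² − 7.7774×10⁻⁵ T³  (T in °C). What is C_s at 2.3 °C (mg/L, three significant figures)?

C_s = 14.652 − 0.41022×2.3 + 0.007991×2.3² − 7.7774×10⁻⁵×2.3³ = 13.75 mg/L.

C_s ≈ 13.7 mg/L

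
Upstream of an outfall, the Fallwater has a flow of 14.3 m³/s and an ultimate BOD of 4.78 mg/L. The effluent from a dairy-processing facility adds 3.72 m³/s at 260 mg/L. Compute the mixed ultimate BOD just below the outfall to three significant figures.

57.5 mg/L

Flow-weighted mixing: C = (Q_r C_r + Q_w C_w)/(Q_r + Q_w)
= (14.3×4.78 + 3.72×260)/(14.3 + 3.72) = 1036/18.02 = 57.47 mg/L.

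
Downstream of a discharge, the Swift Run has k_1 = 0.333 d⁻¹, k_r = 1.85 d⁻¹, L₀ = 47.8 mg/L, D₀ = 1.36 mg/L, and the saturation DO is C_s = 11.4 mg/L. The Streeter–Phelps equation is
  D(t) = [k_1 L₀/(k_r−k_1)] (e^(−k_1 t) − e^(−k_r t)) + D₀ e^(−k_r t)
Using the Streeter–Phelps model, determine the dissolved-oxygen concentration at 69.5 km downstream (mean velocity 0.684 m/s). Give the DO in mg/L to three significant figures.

DO ≈ 5.34 mg/L

Travel time t = x/v = 69.5 km / (0.684 m/s) = 69500 m / 0.684 m/s = 101600 s = 1.176 d.
k_1 L₀/(k_r−k_1) = 0.333×47.8/(1.85−0.333) = 15.92/1.517 = 10.49 mg/L.
e^(−k_1 t) = e^(−0.333×1.176) = 0.6760; e^(−k_r t) = e^(−1.85×1.176) = 0.1135.
D = 10.49 × (0.6760 − 0.1135) + 1.36 × 0.1135 = 5.901 + 0.1544 = 6.056 mg/L.
DO = C_s − D = 11.4 − 6.056 = 5.344 mg/L.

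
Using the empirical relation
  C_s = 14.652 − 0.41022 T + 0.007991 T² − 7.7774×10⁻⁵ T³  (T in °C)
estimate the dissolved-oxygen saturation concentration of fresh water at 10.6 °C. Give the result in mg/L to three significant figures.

C_s ≈ 11.1 mg/L

C_s = 14.652 − 0.41022×10.6 + 0.007991×10.6² − 7.7774×10⁻⁵×10.6³ = 11.11 mg/L.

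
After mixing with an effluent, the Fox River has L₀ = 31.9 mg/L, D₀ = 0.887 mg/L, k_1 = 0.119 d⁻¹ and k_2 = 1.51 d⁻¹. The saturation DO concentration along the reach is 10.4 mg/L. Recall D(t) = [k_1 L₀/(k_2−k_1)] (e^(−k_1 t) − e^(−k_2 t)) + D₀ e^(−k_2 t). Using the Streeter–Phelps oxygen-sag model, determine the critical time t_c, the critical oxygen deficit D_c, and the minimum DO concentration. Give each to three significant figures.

t_c ≈ 1.54 d; D_c ≈ 2.09 mg/L; min DO ≈ 8.31 mg/L

t_c = [1/(k_2−k_1)] ln[(k_2/k_1)(1 − D₀(k_2−k_1)/(k_1 L₀))]
= [1/(1.51−0.119)] ln[(1.51/0.119)(1 − 0.887×1.391/(0.119×31.9))]
= (1/1.391) ln[12.69 × 0.6750] = 0.7189 × ln(8.565) = 0.7189 × 2.148 = 1.544 d.
D_c = (k_1/k_2) L₀ e^(−k_1 t_c) = (0.119/1.51) × 31.9 × e^(−0.119×1.544) = 0.07881 × 31.9 × 0.8322 = 2.092 mg/L.
Minimum DO = C_s − D_c = 10.4 − 2.092 = 8.308 mg/L.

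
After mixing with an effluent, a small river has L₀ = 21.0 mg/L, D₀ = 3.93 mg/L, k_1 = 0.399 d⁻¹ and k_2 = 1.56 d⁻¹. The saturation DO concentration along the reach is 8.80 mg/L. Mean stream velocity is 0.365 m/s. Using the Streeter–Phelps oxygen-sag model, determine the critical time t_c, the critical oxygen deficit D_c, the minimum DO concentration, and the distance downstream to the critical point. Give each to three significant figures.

t_c ≈ 0.497 d; D_c ≈ 4.40 mg/L; min DO ≈ 4.40 mg/L; x_c ≈ 15.7 km

t_c = [1/(k_2−k_1)] ln[(k_2/k_1)(1 − D₀(k_2−k_1)/(k_1 L₀))]
= [1/(1.56−0.399)] ln[(1.56/0.399)(1 − 3.93×1.161/(0.399×21.0))]
= (1/1.161) ln[3.910 × 0.4555] = 0.8613 × ln(1.781) = 0.8613 × 0.5770 = 0.4970 d.
L(t_c) = L₀ e^(−k_1 t_c) = 21.0 × 0.8201 = 17.22 mg/L, and at the critical point k_2 D_c = k_1 L, so D_c = (0.399/1.56) × 17.22 = 4.405 mg/L.
Minimum DO = C_s − D_c = 8.80 − 4.405 = 4.395 mg/L.
x_c = v t_c = 0.365 m/s × 0.4970 d × 86400 s/d = 15670 m ≈ 15.7 km.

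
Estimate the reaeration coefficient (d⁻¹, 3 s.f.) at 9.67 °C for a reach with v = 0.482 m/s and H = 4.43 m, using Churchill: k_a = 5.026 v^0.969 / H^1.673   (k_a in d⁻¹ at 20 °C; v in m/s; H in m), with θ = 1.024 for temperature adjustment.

k_a ≈ 0.161 d⁻¹

k_a(20) = 5.026 × 0.482^0.969 / 4.43^1.673 = 5.026 × 0.4930 / 12.06 = 0.2054 d⁻¹.
k_a(9.67) = 0.2054 × 1.024^(9.67−20) = 0.2054 × 0.7827 = 0.1608 d⁻¹.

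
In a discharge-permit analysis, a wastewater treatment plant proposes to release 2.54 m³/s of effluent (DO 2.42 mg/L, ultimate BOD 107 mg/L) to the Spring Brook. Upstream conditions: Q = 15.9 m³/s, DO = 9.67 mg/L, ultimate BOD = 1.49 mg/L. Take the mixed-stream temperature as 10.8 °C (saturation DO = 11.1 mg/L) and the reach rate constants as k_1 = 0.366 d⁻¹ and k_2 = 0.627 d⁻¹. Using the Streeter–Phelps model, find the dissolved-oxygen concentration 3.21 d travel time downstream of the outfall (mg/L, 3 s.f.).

DO ≈ 6.84 mg/L

Mixed DO = (15.9×9.67 + 2.54×2.42)/(15.9+2.54) = 159.9/18.44 = 8.671 mg/L.
Mixed L₀ = (15.9×1.49 + 2.54×107)/(18.44) = 295.5/18.44 = 16.02 mg/L.
Initial deficit D₀ = C_s − DO₀ = 11.1 − 8.671 = 2.429 mg/L.
D(3.21) = [0.366×16.02/(0.627−0.366)](e^(−0.366×3.21) − e^(−0.627×3.21)) + 2.429 e^(−0.627×3.21)
= 22.47 × (0.3089 − 0.1336) + 2.429 × 0.1336 = 4.262 mg/L.
DO = 11.1 − 4.262 = 6.838 mg/L.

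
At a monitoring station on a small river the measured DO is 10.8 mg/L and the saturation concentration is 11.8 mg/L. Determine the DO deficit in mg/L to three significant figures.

D ≈ 1.00 mg/L

D = C_s − C = 11.8 − 10.8 = 1.00 mg/L.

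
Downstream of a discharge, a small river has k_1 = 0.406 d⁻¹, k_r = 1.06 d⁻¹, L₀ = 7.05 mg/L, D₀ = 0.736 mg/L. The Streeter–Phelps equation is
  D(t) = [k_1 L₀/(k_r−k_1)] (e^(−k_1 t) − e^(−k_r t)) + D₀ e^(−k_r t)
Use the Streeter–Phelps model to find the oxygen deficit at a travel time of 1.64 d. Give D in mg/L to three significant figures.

k_1 L₀/(k_r−k_1) = 0.406×7.05/(1.06−0.406) = 2.862/0.6540 = 4.377 mg/L.
e^(−k_1 t) = e^(−0.406×1.640) = 0.5138; e^(−k_r t) = e^(−1.06×1.640) = 0.1758.
D = 4.377 × (0.5138 − 0.1758) + 0.736 × 0.1758 = 1.479 + 0.1294 = 1.609 mg/L.

D ≈ 1.61 mg/L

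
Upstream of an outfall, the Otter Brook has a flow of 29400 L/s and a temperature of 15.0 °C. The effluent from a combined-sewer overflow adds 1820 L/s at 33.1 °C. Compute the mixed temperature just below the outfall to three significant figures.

16.1 °C

Flow-weighted mixing: C = (Q_r C_r + Q_w C_w)/(Q_r + Q_w)
= (29400×15.0 + 1820×33.1)/(29400 + 1820) = 501200/31220 = 16.06 °C.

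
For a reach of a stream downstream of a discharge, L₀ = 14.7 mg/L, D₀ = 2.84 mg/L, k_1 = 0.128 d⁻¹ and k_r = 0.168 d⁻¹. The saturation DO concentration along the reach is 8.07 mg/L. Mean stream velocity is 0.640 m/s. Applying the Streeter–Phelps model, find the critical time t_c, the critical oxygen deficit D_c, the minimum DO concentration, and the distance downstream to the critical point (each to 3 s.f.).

t_c ≈ 5.24 d; D_c ≈ 5.73 mg/L; min DO ≈ 2.34 mg/L; x_c ≈ 290 km

At the critical point dD/dt = 0, so k_1 L₀ e^(−k_1 t) = k_r D. Substituting D(t) from the Streeter–Phelps equation and solving for t gives
t_c = ln[(k_r/k_1)(1 − D₀(k_r−k_1)/(k_1 L₀))] / (k_r−k_1).
Here k_r−k_1 = 0.04000 d⁻¹ and 1 − D₀(k_r−k_1)/(k_1 L₀) = 1 − 2.84×0.04000/(0.128×14.7) = 0.9396, so
t_c = ln(1.312 × 0.9396) / 0.04000 = 0.2097 / 0.04000 = 5.242 d.
D_c = (k_1/k_r) L₀ e^(−k_1 t_c) = (0.128/0.168) × 14.7 × e^(−0.128×5.242) = 0.7619 × 14.7 × 0.5112 = 5.726 mg/L.
Minimum DO = C_s − D_c = 8.07 − 5.726 = 2.344 mg/L.
x_c = v t_c = 0.640 m/s × 5.242 d × 86400 s/d = 289800 m ≈ 290 km.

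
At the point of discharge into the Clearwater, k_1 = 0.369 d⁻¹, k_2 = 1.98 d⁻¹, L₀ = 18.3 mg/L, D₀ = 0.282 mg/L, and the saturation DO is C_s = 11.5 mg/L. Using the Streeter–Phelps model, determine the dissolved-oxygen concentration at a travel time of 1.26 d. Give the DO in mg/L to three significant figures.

k_1 L₀/(k_2−k_1) = 0.369×18.3/(1.98−0.369) = 6.753/1.611 = 4.192 mg/L.
e^(−k_1 t) = e^(−0.369×1.260) = 0.6282; e^(−k_2 t) = e^(−1.98×1.260) = 0.08251.
D = 4.192 × (0.6282 − 0.08251) + 0.282 × 0.08251 = 2.287 + 0.02327 = 2.310 mg/L.
DO = C_s − D = 11.5 − 2.310 = 9.190 mg/L.

DO ≈ 9.19 mg/L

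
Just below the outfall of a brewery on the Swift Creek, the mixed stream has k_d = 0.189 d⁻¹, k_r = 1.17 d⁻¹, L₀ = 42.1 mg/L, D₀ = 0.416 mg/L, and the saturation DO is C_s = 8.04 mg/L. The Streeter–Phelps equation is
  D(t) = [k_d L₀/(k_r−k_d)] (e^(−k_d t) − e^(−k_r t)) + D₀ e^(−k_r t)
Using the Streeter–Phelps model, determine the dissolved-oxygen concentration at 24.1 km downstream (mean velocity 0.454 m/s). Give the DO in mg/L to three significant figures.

Travel time t = x/v = 24.1 km / (0.454 m/s) = 24100 m / 0.454 m/s = 53080 s = 0.6144 d.
k_d L₀/(k_r−k_d) = 0.189×42.1/(1.17−0.189) = 7.957/0.9810 = 8.111 mg/L.
e^(−k_d t) = e^(−0.189×0.6144) = 0.8904; e^(−k_r t) = e^(−1.17×0.6144) = 0.4873.
D = 8.111 × (0.8904 − 0.4873) + 0.416 × 0.4873 = 3.269 + 0.2027 = 3.472 mg/L.
DO = C_s − D = 8.04 − 3.472 = 4.568 mg/L.

DO ≈ 4.57 mg/L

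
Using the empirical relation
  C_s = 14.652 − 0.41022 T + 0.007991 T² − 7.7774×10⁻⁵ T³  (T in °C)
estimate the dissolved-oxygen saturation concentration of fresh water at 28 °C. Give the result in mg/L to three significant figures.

C_s ≈ 7.72 mg/L

C_s = 14.652 − 0.41022×28 + 0.007991×28² − 7.7774×10⁻⁵×28³ = 7.723 mg/L.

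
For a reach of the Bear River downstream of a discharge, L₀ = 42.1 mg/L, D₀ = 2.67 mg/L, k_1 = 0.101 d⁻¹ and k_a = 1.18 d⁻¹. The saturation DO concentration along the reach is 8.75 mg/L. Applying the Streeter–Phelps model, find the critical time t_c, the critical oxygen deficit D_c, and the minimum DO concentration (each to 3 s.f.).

t_c ≈ 1.23 d; D_c ≈ 3.18 mg/L; min DO ≈ 5.57 mg/L

At the critical point dD/dt = 0, so k_1 L₀ e^(−k_1 t) = k_a D. Substituting D(t) from the Streeter–Phelps equation and solving for t gives
t_c = ln[(k_a/k_1)(1 − D₀(k_a−k_1)/(k_1 L₀))] / (k_a−k_1).
Here k_a−k_1 = 1.079 d⁻¹ and 1 − D₀(k_a−k_1)/(k_1 L₀) = 1 − 2.67×1.079/(0.101×42.1) = 0.3225, so
t_c = ln(11.68 × 0.3225) / 1.079 = 1.326 / 1.079 = 1.229 d.
L(t_c) = L₀ e^(−k_1 t_c) = 42.1 × 0.8832 = 37.18 mg/L, and at the critical point k_a D_c = k_1 L, so D_c = (0.101/1.18) × 37.18 = 3.183 mg/L.
Minimum DO = C_s − D_c = 8.75 − 3.183 = 5.567 mg/L.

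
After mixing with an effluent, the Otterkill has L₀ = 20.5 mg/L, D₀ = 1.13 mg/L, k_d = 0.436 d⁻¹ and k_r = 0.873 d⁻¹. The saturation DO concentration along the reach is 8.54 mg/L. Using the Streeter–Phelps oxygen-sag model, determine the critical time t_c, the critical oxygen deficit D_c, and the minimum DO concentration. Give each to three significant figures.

At the critical point dD/dt = 0, so k_d L₀ e^(−k_d t) = k_r D. Substituting D(t) from the Streeter–Phelps equation and solving for t gives
t_c = ln[(k_r/k_d)(1 − D₀(k_r−k_d)/(k_d L₀))] / (k_r−k_d).
Here k_r−k_d = 0.4370 d⁻¹ and 1 − D₀(k_r−k_d)/(k_d L₀) = 1 − 1.13×0.4370/(0.436×20.5) = 0.9448, so
t_c = ln(2.002 × 0.9448) / 0.4370 = 0.6375 / 0.4370 = 1.459 d.
L(t_c) = L₀ e^(−k_d t_c) = 20.5 × 0.5294 = 10.85 mg/L, and at the critical point k_r D_c = k_d L, so D_c = (0.436/0.873) × 10.85 = 5.420 mg/L.
Minimum DO = C_s − D_c = 8.54 − 5.420 = 3.120 mg/L.

t_c ≈ 1.46 d; D_c ≈ 5.42 mg/L; min DO ≈ 3.12 mg/L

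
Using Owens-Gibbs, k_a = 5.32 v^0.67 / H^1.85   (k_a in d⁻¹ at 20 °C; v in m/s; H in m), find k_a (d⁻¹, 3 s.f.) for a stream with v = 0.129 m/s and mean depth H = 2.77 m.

k_a = 5.32 × 0.129^0.67 / 2.77^1.85 = 5.32 × 0.2536 / 6.585 = 0.2048 d⁻¹.

k_a ≈ 0.205 d⁻¹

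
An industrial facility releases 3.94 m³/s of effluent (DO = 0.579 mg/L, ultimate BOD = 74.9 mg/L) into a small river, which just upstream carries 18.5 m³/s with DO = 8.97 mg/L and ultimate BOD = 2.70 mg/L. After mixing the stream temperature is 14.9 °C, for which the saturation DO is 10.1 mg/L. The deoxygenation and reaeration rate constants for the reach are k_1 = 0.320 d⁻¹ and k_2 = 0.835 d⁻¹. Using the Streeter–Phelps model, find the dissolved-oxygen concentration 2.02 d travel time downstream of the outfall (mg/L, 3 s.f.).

Mixed DO = (18.5×8.97 + 3.94×0.579)/(18.5+3.94) = 168.2/22.44 = 7.497 mg/L.
Mixed L₀ = (18.5×2.70 + 3.94×74.9)/(22.44) = 345.1/22.44 = 15.38 mg/L.
Initial deficit D₀ = C_s − DO₀ = 10.1 − 7.497 = 2.603 mg/L.
D(2.02) = [0.320×15.38/(0.835−0.320)](e^(−0.320×2.02) − e^(−0.835×2.02)) + 2.603 e^(−0.835×2.02)
= 9.555 × (0.5239 − 0.1851) + 2.603 × 0.1851 = 3.719 mg/L.
DO = 10.1 − 3.719 = 6.381 mg/L.

DO ≈ 6.38 mg/L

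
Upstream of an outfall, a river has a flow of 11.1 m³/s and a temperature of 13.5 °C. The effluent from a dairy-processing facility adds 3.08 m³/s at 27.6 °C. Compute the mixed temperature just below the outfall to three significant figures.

16.6 °C

Flow-weighted mixing: C = (Q_r C_r + Q_w C_w)/(Q_r + Q_w)
= (11.1×13.5 + 3.08×27.6)/(11.1 + 3.08) = 234.9/14.18 = 16.56 °C.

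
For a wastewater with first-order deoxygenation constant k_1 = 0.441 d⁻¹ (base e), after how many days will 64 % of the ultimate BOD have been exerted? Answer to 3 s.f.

t ≈ 2.32 d

y/L₀ = 1 − e^(−k_1 t) = 0.64 ⇒ e^(−k_1 t) = 0.360
t = −ln(0.360) / 0.441 = 1.022 / 0.441 = 2.317 d.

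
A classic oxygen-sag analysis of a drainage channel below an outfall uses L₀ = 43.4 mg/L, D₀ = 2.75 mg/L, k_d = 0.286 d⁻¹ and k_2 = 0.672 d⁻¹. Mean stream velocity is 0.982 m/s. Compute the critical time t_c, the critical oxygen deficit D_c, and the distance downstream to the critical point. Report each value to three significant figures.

t_c ≈ 1.98 d; D_c ≈ 10.5 mg/L; x_c ≈ 168 km

t_c = [1/(k_2−k_d)] ln[(k_2/k_d)(1 − D₀(k_2−k_d)/(k_d L₀))]
= [1/(0.672−0.286)] ln[(0.672/0.286)(1 − 2.75×0.3860/(0.286×43.4))]
= (1/0.3860) ln[2.350 × 0.9145] = 2.591 × ln(2.149) = 2.591 × 0.7649 = 1.982 d.
L(t_c) = L₀ e^(−k_d t_c) = 43.4 × 0.5674 = 24.62 mg/L, and at the critical point k_2 D_c = k_d L, so D_c = (0.286/0.672) × 24.62 = 10.48 mg/L.
x_c = v t_c = 0.982 m/s × 1.982 d × 86400 s/d = 168100 m ≈ 168 km.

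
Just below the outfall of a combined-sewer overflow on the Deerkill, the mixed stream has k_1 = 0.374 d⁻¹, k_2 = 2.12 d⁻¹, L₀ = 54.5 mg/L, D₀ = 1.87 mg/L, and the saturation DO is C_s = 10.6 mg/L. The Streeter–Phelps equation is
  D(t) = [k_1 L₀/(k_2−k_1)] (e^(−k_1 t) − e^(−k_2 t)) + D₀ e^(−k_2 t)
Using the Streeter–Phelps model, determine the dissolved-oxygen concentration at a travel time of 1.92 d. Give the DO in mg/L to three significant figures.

DO ≈ 5.07 mg/L

k_1 L₀/(k_2−k_1) = 0.374×54.5/(2.12−0.374) = 20.38/1.746 = 11.67 mg/L.
e^(−k_1 t) = e^(−0.374×1.920) = 0.4877; e^(−k_2 t) = e^(−2.12×1.920) = 0.01707.
D = 11.67 × (0.4877 − 0.01707) + 1.87 × 0.01707 = 5.494 + 0.03192 = 5.526 mg/L.
DO = C_s − D = 10.6 − 5.526 = 5.074 mg/L.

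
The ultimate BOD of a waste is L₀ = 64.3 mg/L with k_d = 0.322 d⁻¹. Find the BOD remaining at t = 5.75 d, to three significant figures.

L_t = L₀ e^(−k_d t) = 64.3 × e^(−0.322×5.75) = 64.3 × 0.1570 = 10.10 mg/L.

L ≈ 10.1 mg/L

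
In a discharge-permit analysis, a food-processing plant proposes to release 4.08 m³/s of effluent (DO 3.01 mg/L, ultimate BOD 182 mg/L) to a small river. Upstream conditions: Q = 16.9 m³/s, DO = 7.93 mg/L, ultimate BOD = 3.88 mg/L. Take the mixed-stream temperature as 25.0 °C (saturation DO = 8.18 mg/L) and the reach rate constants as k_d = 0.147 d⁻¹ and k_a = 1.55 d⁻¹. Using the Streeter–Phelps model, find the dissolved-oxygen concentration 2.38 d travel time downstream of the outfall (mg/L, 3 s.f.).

DO ≈ 5.41 mg/L

Mixed DO = (16.9×7.93 + 4.08×3.01)/(16.9+4.08) = 146.3/20.98 = 6.973 mg/L.
Mixed L₀ = (16.9×3.88 + 4.08×182)/(20.98) = 808.1/20.98 = 38.52 mg/L.
Initial deficit D₀ = C_s − DO₀ = 8.18 − 6.973 = 1.207 mg/L.
D(2.38) = [0.147×38.52/(1.55−0.147)](e^(−0.147×2.38) − e^(−1.55×2.38)) + 1.207 e^(−1.55×2.38)
= 4.036 × (0.7048 − 0.02500) + 1.207 × 0.02500 = 2.774 mg/L.
DO = 8.18 − 2.774 = 5.406 mg/L.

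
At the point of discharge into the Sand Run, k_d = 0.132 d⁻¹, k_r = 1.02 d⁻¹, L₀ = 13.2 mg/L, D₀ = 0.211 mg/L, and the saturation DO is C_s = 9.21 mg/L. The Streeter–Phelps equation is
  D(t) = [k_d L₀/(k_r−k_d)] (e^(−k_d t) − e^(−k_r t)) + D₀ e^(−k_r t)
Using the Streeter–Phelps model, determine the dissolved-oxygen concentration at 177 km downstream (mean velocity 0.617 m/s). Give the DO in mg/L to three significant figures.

Travel time t = x/v = 177 km / (0.617 m/s) = 177000 m / 0.617 m/s = 286900 s = 3.320 d.
k_d L₀/(k_r−k_d) = 0.132×13.2/(1.02−0.132) = 1.742/0.8880 = 1.962 mg/L.
e^(−k_d t) = e^(−0.132×3.320) = 0.6451; e^(−k_r t) = e^(−1.02×3.320) = 0.03382.
D = 1.962 × (0.6451 − 0.03382) + 0.211 × 0.03382 = 1.200 + 0.007136 = 1.207 mg/L.
DO = C_s − D = 9.21 − 1.207 = 8.003 mg/L.

DO ≈ 8.00 mg/L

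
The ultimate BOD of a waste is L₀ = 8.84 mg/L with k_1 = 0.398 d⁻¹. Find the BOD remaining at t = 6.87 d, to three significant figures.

L_t = L₀ e^(−k_1 t) = 8.84 × e^(−0.398×6.87) = 8.84 × 0.06494 = 0.5741 mg/L.

L ≈ 0.574 mg/L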